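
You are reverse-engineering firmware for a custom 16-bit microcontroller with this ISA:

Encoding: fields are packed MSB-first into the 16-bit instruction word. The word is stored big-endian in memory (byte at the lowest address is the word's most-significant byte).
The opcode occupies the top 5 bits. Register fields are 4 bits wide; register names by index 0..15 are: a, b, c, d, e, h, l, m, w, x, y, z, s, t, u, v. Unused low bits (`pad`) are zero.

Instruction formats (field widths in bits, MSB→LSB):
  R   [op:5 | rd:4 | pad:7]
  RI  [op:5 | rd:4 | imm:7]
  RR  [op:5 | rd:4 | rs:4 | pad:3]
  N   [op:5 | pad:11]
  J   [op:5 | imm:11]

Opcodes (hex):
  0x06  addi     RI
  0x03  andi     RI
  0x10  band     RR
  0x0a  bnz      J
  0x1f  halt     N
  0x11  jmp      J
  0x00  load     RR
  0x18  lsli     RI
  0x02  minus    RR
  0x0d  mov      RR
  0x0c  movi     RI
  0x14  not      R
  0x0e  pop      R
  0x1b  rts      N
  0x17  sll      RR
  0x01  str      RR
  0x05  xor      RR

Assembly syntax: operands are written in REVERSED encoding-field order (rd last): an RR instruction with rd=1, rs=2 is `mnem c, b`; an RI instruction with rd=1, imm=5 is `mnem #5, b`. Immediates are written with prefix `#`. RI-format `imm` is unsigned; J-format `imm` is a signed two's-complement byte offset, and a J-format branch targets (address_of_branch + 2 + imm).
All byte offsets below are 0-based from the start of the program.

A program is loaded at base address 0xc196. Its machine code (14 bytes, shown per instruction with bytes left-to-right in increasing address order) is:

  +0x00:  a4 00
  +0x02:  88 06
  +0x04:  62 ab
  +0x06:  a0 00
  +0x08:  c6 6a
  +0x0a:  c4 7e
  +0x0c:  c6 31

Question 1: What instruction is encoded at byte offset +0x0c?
lsli #49, s

off 0x0c: read c6 31 as big → 0xc631
  opcode bits[15:11]=0x18: lsli/RI
  rd: (w>>7)&0xf=0xc → s
  imm: (w>>0)&0x7f=0x31 → #49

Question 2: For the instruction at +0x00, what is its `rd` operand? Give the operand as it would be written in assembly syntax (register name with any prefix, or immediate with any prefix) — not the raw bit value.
[00] a4 00 → 0xa400
  op=0xa400>>11=0x14 ⇒ not (R)
  rd@[10:7]=0x8 ⇒ w

w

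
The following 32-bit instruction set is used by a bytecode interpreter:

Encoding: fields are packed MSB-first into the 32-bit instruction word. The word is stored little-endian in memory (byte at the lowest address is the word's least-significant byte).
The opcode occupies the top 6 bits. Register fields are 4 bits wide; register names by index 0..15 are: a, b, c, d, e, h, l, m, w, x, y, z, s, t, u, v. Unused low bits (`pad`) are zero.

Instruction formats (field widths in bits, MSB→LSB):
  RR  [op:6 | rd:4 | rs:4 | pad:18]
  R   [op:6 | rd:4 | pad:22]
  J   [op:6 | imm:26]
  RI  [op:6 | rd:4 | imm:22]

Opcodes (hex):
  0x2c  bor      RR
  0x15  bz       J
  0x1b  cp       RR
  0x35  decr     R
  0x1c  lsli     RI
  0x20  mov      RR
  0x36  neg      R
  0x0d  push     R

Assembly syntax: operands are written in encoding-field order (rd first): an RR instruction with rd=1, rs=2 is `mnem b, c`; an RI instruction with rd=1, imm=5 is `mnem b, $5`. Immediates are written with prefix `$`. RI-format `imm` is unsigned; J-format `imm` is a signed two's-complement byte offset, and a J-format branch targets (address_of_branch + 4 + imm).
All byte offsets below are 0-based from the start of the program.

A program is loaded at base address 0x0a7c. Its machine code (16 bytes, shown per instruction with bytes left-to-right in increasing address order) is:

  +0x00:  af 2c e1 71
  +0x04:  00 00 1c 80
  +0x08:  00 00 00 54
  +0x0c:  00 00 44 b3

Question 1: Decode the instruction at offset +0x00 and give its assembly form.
lsli m, $2174127

@+00  little-endian(af 2c e1 71) = 0x71e12caf
  op=0x71e12caf>>26=0x1c ⇒ lsli (RI)
  rd@[25:22]=0x7 ⇒ m
  imm@[21:0]=0x212caf ⇒ $2174127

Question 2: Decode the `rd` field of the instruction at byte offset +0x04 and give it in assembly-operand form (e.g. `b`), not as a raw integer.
a

+0x04: 00 00 1c 80 ⇒ word 0x801c0000 (little)
  opcode bits[31:26]=0x20: mov/RR
  rd: (w>>22)&0xf=0x0 → a
  rs: (w>>18)&0xf=0x7 → m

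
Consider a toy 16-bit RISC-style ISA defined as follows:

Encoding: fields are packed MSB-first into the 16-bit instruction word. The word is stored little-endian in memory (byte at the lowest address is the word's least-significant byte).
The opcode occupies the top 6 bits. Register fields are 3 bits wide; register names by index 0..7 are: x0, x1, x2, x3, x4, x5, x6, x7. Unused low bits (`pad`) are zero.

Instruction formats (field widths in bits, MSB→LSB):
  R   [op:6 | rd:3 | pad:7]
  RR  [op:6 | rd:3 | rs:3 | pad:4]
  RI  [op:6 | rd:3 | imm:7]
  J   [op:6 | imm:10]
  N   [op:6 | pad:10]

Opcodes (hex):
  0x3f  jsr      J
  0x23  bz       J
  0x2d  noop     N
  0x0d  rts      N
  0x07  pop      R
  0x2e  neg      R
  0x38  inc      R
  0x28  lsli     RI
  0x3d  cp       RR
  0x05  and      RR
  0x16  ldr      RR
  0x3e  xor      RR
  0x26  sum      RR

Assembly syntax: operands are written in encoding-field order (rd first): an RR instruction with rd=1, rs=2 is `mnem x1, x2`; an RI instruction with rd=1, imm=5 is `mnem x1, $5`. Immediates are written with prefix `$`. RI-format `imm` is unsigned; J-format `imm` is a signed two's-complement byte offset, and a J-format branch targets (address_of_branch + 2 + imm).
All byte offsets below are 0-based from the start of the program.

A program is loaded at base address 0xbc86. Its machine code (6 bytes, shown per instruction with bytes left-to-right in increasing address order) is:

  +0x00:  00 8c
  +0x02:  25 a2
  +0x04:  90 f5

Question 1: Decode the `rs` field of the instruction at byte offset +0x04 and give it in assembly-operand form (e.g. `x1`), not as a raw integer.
@+04  little-endian(90 f5) = 0xf590
  op=0xf590>>10=0x3d ⇒ cp (RR)
  [9:7] rd=3 = x3
  [6:4] rs=1 = x1

x1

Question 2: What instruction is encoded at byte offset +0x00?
@+00  little-endian(00 8c) = 0x8c00
  top 6b → 0x23 → bz [J]
  imm@[9:0]=0x0 ⇒ $0

bz $0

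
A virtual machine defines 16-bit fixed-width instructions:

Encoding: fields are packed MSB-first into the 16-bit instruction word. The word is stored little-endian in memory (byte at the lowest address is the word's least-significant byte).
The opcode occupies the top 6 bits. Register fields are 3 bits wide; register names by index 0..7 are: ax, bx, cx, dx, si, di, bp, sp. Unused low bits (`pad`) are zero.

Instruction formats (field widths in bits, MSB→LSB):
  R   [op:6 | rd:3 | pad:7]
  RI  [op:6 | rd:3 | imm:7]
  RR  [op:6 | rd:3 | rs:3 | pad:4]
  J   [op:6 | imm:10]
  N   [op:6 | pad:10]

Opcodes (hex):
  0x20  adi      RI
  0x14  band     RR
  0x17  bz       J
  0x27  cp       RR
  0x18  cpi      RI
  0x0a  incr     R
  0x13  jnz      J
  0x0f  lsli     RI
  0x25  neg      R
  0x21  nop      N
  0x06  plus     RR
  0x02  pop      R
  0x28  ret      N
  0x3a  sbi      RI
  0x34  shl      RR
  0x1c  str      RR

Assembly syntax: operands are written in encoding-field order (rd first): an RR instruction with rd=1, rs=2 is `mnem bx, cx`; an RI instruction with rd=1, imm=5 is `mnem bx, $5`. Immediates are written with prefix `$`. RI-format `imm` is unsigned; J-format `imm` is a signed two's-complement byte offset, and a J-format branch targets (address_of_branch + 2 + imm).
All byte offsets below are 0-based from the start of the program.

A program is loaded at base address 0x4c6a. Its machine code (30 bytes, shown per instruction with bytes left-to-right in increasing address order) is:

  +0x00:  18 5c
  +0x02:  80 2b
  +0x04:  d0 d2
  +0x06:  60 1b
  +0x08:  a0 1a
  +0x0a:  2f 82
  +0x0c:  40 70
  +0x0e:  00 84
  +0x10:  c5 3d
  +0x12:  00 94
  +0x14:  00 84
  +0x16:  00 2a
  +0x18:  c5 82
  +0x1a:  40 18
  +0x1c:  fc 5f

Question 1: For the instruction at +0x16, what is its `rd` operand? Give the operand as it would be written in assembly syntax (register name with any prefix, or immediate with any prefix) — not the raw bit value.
[16] 00 2a → 0x2a00
  opcode bits[15:10]=0xa: incr/R
  rd@[9:7]=0x4 ⇒ si

si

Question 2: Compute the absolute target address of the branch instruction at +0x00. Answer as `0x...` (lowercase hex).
0x4c84

+0x00: 18 5c ⇒ word 0x5c18 (little)
  op=0x5c18>>10=0x17 ⇒ bz (J)
  [9:0] imm=24 = $24
  target = base 0x4c6a + off 0x00 + 2 + imm 24 = 0x4c84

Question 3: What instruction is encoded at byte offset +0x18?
+0x18: c5 82 ⇒ word 0x82c5 (little)
  opcode bits[15:10]=0x20: adi/RI
  [9:7] rd=5 = di
  [6:0] imm=69 = $69

adi di, $69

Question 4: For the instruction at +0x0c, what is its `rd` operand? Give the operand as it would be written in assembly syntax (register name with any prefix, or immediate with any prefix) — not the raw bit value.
ax

off 0x0c: read 40 70 as little → 0x7040
  op=0x7040>>10=0x1c ⇒ str (RR)
  rd@[9:7]=0x0 ⇒ ax
  rs@[6:4]=0x4 ⇒ si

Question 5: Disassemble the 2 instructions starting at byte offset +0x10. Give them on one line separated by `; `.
off 0x10: read c5 3d as little → 0x3dc5
  op=0x3dc5>>10=0xf ⇒ lsli (RI)
  rd@[9:7]=0x3 ⇒ dx
  imm@[6:0]=0x45 ⇒ $69
off 0x12: read 00 94 as little → 0x9400
  op=0x9400>>10=0x25 ⇒ neg (R)
  rd@[9:7]=0x0 ⇒ ax

lsli dx, $69; neg ax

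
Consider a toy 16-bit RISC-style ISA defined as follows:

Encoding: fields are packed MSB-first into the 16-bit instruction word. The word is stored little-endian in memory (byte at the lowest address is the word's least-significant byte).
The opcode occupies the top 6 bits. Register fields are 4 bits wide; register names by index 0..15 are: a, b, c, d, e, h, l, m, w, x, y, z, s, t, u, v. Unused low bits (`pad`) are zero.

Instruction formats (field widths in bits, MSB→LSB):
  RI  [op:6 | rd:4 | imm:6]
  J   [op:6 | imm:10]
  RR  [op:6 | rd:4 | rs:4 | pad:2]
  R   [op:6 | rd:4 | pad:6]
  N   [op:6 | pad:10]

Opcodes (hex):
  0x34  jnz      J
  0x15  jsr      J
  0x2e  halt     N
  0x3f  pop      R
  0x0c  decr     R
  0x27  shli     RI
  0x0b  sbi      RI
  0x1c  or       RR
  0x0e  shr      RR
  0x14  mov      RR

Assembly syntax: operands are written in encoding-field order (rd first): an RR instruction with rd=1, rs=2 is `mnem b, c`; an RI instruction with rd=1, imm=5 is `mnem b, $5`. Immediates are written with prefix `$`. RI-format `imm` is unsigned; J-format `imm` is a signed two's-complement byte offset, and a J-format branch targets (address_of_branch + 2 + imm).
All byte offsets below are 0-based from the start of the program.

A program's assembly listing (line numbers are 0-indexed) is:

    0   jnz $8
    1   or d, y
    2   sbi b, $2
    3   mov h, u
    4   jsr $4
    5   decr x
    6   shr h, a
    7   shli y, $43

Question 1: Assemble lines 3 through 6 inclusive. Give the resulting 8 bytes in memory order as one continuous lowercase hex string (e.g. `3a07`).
L3: mov op=0x14:6|rd=5:4|rs=14:4|pad=0:2 ⇒ 0x5178 ⇒ little 78 51
L4: jsr op=0x15:6|imm=4:10 ⇒ 0x5404 ⇒ little 04 54
L5: decr op=0xc:6|rd=9:4|pad=0:6 ⇒ 0x3240 ⇒ little 40 32
L6: shr op=0xe:6|rd=5:4|rs=0:4|pad=0:2 ⇒ 0x3940 ⇒ little 40 39

7851045440324039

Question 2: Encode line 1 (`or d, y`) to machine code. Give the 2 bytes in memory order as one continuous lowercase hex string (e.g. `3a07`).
1. or fields op=0x1c:6|rd=3:4|rs=10:4|pad=0:2 → word 70e8h → e8 70

e870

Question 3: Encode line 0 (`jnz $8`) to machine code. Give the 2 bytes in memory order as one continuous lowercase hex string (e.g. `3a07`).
line 0 (jnz): pack op=0x34:6|imm=8:10 = 0xd008; little→ 08 d0

08d0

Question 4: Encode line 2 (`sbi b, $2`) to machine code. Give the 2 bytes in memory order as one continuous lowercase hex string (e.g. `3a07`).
422c

L2: sbi op=0xb:6|rd=1:4|imm=2:6 ⇒ 0x2c42 ⇒ little 42 2c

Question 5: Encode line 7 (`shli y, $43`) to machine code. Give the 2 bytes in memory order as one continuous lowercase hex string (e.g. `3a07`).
ab9e

7. shli fields op=0x27:6|rd=10:4|imm=43:6 → word 9eabh → ab 9e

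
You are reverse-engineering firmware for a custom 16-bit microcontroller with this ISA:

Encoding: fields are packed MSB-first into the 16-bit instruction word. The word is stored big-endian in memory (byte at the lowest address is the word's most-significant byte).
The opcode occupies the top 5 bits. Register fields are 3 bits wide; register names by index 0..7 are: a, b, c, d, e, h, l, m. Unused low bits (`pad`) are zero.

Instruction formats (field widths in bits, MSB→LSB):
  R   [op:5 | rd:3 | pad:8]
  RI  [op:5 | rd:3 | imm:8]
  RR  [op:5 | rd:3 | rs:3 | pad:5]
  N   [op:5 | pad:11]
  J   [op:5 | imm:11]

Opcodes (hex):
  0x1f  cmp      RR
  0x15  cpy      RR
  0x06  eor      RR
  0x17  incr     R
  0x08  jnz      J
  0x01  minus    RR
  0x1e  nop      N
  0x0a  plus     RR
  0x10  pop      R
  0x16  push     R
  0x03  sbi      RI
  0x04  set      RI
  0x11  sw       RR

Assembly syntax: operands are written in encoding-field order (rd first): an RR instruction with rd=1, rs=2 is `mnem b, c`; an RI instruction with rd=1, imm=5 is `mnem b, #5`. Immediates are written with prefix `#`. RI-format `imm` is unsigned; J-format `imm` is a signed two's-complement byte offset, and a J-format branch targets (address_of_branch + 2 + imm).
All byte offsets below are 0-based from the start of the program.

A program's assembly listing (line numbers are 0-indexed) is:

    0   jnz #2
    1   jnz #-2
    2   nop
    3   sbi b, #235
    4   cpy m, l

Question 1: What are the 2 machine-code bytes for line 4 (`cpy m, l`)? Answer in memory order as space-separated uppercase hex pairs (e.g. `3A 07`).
L4: cpy op=0x15:5|rd=7:3|rs=6:3|pad=0:5 ⇒ 0xafc0 ⇒ big af c0

AF C0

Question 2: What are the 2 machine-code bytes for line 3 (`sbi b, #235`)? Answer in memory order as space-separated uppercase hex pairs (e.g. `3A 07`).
L3: sbi op=0x3:5|rd=1:3|imm=235:8 ⇒ 0x19eb ⇒ big 19 eb

19 EB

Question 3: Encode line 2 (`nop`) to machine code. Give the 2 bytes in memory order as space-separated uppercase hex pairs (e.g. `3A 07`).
F0 00

L2: nop op=0x1e:5|pad=0:11 ⇒ 0xf000 ⇒ big f0 00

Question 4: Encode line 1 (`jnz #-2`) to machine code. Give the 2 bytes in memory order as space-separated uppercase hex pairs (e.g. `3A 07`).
47 FE

1. jnz fields op=0x8:5|imm=-2:11 → word 47feh → 47 fe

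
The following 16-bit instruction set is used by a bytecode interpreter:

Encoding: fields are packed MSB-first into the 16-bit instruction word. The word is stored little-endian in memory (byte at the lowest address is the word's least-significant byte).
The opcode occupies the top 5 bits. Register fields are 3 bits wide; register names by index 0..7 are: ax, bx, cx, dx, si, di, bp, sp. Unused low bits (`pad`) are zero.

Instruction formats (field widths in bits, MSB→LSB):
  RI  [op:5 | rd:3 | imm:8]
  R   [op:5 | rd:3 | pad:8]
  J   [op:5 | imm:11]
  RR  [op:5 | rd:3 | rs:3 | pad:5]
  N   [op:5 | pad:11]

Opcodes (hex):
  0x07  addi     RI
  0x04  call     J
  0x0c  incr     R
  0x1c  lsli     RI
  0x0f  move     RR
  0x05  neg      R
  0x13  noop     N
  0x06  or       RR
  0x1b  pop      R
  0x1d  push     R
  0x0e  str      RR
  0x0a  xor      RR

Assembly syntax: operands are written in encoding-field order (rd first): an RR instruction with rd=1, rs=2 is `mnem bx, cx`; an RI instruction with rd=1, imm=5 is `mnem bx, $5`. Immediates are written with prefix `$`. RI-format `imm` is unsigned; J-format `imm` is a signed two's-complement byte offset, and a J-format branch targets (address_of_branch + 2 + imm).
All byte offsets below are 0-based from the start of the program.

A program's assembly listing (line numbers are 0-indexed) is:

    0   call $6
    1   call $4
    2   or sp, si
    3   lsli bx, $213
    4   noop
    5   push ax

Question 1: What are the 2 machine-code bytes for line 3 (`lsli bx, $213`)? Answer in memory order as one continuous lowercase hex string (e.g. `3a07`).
L3: lsli op=0x1c:5|rd=1:3|imm=213:8 ⇒ 0xe1d5 ⇒ little d5 e1

d5e1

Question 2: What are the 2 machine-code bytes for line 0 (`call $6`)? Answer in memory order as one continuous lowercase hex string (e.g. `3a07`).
0620

line 0 (call): pack op=0x4:5|imm=6:11 = 0x2006; little→ 06 20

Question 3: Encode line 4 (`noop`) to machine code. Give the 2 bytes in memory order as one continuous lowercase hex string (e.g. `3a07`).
line 4 (noop): pack op=0x13:5|pad=0:11 = 0x9800; little→ 00 98

0098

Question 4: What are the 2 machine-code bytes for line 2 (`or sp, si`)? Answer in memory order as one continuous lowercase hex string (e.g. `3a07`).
8037

line 2 (or): pack op=0x6:5|rd=7:3|rs=4:3|pad=0:5 = 0x3780; little→ 80 37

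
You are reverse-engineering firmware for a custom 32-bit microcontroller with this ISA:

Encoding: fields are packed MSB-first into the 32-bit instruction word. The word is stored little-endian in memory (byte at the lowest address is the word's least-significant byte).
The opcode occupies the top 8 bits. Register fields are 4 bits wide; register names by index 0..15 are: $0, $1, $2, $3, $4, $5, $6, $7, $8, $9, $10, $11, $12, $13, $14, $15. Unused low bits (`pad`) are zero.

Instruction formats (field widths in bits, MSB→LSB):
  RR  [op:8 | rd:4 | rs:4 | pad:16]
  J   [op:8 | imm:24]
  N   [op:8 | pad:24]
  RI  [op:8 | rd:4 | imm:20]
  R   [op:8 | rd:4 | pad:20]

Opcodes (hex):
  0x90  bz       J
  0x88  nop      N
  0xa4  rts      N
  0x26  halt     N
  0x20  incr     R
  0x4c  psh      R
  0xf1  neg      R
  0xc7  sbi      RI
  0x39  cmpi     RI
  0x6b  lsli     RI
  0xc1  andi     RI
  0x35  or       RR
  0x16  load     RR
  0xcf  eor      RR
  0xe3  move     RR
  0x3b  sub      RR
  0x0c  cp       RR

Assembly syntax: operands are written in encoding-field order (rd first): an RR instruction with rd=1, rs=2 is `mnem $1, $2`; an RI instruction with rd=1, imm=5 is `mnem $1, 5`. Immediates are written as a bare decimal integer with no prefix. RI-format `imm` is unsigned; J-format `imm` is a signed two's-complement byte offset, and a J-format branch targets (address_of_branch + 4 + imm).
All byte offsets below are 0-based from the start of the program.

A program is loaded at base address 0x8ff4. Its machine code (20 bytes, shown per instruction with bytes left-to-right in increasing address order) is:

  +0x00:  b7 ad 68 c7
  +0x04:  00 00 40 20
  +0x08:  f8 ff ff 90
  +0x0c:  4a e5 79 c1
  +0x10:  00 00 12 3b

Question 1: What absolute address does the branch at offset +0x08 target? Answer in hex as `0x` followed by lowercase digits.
@+08  little-endian(f8 ff ff 90) = 0x90fffff8
  top 8b → 0x90 → bz [J]
  imm@[23:0]=0xfffff8 (s24→-8) ⇒ -8
  target = base 0x8ff4 + off 0x08 + 4 + imm -8 = 0x8ff8

0x8ff8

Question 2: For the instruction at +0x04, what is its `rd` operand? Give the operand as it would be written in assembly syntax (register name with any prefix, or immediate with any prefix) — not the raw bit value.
off 0x04: read 00 00 40 20 as little → 0x20400000
  opcode bits[31:24]=0x20: incr/R
  rd: (w>>20)&0xf=0x4 → $4

$4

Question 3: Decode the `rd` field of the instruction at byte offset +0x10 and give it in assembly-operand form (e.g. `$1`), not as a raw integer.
$1

@+10  little-endian(00 00 12 3b) = 0x3b120000
  top 8b → 0x3b → sub [RR]
  rd@[23:20]=0x1 ⇒ $1
  rs@[19:16]=0x2 ⇒ $2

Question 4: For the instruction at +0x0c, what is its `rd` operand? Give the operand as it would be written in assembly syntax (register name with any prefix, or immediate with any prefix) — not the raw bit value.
$7

off 0x0c: read 4a e5 79 c1 as little → 0xc179e54a
  top 8b → 0xc1 → andi [RI]
  [23:20] rd=7 = $7
  [19:0] imm=648522 = 648522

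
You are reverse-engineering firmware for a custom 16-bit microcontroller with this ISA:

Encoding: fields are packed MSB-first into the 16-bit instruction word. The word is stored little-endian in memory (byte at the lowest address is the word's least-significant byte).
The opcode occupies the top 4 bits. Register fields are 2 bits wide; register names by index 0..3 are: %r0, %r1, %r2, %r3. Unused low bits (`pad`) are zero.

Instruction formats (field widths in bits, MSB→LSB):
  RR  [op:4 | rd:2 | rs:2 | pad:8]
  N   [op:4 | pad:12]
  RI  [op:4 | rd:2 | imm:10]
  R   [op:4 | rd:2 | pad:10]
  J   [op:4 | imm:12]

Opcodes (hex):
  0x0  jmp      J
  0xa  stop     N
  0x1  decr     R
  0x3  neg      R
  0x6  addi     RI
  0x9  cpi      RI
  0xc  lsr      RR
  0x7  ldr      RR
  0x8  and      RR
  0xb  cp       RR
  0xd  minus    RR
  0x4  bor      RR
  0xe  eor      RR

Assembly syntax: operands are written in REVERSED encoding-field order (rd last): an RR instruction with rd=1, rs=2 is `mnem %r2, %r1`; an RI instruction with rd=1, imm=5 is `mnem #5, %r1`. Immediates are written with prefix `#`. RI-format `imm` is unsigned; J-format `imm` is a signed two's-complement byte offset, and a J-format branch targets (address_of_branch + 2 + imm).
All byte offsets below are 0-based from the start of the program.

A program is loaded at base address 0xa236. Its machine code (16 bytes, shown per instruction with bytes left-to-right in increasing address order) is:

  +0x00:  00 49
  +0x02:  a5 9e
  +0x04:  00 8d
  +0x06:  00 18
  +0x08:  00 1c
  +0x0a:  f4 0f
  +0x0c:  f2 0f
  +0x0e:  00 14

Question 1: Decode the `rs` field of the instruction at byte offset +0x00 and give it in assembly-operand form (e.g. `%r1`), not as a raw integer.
+0x00: 00 49 ⇒ word 0x4900 (little)
  op=0x4900>>12=0x4 ⇒ bor (RR)
  rd@[11:10]=0x2 ⇒ %r2
  rs@[9:8]=0x1 ⇒ %r1

%r1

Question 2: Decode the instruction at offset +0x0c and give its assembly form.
jmp #-14

[0c] f2 0f → 0x0ff2
  op=0x0ff2>>12=0x0 ⇒ jmp (J)
  [11:0] imm=4082 (s12→-14) = #-14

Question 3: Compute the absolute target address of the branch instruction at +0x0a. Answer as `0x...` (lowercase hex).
+0x0a: f4 0f ⇒ word 0x0ff4 (little)
  opcode bits[15:12]=0x0: jmp/J
  imm@[11:0]=0xff4 (s12→-12) ⇒ #-12
  target = base 0xa236 + off 0x0a + 2 + imm -12 = 0xa236

0xa236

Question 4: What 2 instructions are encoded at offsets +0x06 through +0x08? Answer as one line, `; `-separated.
decr %r2; decr %r3

off 0x06: read 00 18 as little → 0x1800
  opcode bits[15:12]=0x1: decr/R
  [11:10] rd=2 = %r2
off 0x08: read 00 1c as little → 0x1c00
  opcode bits[15:12]=0x1: decr/R
  [11:10] rd=3 = %r3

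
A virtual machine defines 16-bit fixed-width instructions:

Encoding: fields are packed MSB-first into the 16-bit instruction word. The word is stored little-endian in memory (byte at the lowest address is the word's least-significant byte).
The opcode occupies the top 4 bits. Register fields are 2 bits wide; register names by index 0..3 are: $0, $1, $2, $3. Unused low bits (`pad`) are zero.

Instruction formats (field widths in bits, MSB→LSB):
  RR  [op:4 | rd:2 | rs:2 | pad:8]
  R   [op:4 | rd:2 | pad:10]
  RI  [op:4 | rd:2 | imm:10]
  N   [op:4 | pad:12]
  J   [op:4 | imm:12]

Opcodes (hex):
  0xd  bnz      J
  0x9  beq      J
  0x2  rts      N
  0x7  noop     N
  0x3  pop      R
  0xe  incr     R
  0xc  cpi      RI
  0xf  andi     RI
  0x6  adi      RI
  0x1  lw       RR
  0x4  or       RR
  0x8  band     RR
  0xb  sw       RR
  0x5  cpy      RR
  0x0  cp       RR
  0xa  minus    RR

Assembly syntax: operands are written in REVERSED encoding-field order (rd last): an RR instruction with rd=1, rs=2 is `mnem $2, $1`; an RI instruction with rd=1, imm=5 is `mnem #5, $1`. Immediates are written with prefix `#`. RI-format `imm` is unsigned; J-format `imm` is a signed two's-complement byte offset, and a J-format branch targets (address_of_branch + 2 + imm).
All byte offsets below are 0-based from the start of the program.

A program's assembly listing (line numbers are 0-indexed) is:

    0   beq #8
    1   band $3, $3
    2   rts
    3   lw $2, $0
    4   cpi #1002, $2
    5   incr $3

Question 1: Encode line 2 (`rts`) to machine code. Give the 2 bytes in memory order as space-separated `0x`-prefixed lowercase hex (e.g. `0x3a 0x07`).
L2: rts op=0x2:4|pad=0:12 ⇒ 0x2000 ⇒ little 00 20

0x00 0x20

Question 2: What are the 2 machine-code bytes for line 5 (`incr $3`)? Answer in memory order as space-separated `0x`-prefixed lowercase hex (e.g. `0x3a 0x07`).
L5: incr op=0xe:4|rd=3:2|pad=0:10 ⇒ 0xec00 ⇒ little 00 ec

0x00 0xec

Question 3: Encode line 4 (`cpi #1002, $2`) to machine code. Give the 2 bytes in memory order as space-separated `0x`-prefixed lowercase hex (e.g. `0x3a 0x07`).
line 4 (cpi): pack op=0xc:4|rd=2:2|imm=1002:10 = 0xcbea; little→ ea cb

0xea 0xcb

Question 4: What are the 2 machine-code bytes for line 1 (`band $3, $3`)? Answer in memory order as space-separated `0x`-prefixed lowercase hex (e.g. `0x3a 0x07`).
0x00 0x8f

L1: band op=0x8:4|rd=3:2|rs=3:2|pad=0:8 ⇒ 0x8f00 ⇒ little 00 8f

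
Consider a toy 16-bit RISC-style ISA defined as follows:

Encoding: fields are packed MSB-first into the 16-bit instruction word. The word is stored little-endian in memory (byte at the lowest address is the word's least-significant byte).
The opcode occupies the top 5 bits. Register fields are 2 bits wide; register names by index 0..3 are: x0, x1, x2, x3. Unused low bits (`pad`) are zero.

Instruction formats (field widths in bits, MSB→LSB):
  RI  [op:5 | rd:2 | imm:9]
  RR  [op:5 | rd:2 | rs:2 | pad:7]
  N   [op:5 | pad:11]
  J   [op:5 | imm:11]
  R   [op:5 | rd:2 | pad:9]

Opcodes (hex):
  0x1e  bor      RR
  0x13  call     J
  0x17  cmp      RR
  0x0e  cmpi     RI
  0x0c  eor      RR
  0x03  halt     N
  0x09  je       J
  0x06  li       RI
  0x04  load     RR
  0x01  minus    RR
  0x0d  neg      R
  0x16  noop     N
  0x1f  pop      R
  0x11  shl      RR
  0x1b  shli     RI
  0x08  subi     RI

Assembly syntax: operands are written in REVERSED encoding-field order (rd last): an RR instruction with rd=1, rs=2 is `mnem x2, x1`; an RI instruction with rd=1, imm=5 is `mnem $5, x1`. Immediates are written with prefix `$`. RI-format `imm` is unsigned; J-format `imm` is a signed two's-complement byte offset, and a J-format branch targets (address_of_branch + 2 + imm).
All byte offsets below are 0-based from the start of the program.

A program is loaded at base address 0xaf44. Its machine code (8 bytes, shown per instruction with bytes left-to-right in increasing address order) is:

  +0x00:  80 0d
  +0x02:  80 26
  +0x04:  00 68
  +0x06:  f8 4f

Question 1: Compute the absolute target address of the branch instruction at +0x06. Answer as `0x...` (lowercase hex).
off 0x06: read f8 4f as little → 0x4ff8
  opcode bits[15:11]=0x9: je/J
  imm: (w>>0)&0x7ff=0x7f8 (s11→-8) → $-8
  target = base 0xaf44 + off 0x06 + 2 + imm -8 = 0xaf44

0xaf44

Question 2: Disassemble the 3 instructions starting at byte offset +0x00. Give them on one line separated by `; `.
+0x00: 80 0d ⇒ word 0x0d80 (little)
  op=0x0d80>>11=0x1 ⇒ minus (RR)
  rd@[10:9]=0x2 ⇒ x2
  rs@[8:7]=0x3 ⇒ x3
+0x02: 80 26 ⇒ word 0x2680 (little)
  op=0x2680>>11=0x4 ⇒ load (RR)
  rd@[10:9]=0x3 ⇒ x3
  rs@[8:7]=0x1 ⇒ x1
+0x04: 00 68 ⇒ word 0x6800 (little)
  op=0x6800>>11=0xd ⇒ neg (R)
  rd@[10:9]=0x0 ⇒ x0

minus x3, x2; load x1, x3; neg x0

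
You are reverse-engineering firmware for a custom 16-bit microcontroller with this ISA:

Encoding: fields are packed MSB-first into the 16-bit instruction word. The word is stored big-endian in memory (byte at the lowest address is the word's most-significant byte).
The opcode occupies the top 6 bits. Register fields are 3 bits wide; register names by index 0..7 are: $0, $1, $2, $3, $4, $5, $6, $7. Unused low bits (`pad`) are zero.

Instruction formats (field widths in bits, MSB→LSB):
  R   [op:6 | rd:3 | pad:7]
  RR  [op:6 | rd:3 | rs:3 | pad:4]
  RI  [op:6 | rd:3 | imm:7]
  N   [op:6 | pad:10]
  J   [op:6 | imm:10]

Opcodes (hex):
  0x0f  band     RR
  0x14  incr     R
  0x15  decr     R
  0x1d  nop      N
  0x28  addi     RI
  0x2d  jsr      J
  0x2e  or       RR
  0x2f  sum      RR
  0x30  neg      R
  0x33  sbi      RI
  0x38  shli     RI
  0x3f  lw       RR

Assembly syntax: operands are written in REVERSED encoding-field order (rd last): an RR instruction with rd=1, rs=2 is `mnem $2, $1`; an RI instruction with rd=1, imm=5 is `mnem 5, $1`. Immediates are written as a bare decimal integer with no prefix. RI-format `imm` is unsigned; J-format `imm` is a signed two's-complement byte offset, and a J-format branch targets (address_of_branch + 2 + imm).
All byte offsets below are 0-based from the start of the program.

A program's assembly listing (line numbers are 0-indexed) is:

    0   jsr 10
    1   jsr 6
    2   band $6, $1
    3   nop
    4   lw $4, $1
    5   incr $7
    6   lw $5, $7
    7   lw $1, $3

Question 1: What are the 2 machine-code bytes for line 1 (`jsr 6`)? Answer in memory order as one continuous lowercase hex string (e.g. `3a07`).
line 1 (jsr): pack op=0x2d:6|imm=6:10 = 0xb406; big→ b4 06

b406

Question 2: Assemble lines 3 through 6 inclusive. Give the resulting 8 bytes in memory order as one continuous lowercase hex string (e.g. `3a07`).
7400fcc05380ffd0

3. nop fields op=0x1d:6|pad=0:10 → word 7400h → 74 00
4. lw fields op=0x3f:6|rd=1:3|rs=4:3|pad=0:4 → word fcc0h → fc c0
5. incr fields op=0x14:6|rd=7:3|pad=0:7 → word 5380h → 53 80
6. lw fields op=0x3f:6|rd=7:3|rs=5:3|pad=0:4 → word ffd0h → ff d0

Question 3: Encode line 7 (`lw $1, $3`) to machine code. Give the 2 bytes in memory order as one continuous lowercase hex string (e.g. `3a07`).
fd90

line 7 (lw): pack op=0x3f:6|rd=3:3|rs=1:3|pad=0:4 = 0xfd90; big→ fd 90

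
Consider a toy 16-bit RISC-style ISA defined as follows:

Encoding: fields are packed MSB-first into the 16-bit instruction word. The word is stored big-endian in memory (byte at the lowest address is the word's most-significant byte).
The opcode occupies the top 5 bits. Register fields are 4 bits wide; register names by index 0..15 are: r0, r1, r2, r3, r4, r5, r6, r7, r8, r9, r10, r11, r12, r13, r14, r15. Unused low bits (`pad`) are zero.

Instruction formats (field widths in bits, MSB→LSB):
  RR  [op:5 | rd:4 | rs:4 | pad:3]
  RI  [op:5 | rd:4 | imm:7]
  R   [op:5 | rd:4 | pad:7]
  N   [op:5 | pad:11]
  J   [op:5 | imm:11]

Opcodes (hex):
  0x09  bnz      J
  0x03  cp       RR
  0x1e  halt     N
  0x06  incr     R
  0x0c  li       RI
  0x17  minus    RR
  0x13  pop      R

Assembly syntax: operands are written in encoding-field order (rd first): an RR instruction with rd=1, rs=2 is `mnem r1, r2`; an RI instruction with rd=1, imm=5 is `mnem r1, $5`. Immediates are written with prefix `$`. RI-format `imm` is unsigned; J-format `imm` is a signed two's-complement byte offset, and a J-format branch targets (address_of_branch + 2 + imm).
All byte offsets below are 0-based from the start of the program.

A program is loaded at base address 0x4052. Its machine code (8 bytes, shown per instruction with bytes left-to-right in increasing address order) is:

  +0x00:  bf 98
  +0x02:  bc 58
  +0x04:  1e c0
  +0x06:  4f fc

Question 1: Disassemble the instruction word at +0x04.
cp r13, r8

[04] 1e c0 → 0x1ec0
  top 5b → 0x3 → cp [RR]
  [10:7] rd=13 = r13
  [6:3] rs=8 = r8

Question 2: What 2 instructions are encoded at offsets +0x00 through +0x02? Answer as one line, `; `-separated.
minus r15, r3; minus r8, r11

@+00  big-endian(bf 98) = 0xbf98
  top 5b → 0x17 → minus [RR]
  rd@[10:7]=0xf ⇒ r15
  rs@[6:3]=0x3 ⇒ r3
@+02  big-endian(bc 58) = 0xbc58
  top 5b → 0x17 → minus [RR]
  rd@[10:7]=0x8 ⇒ r8
  rs@[6:3]=0xb ⇒ r11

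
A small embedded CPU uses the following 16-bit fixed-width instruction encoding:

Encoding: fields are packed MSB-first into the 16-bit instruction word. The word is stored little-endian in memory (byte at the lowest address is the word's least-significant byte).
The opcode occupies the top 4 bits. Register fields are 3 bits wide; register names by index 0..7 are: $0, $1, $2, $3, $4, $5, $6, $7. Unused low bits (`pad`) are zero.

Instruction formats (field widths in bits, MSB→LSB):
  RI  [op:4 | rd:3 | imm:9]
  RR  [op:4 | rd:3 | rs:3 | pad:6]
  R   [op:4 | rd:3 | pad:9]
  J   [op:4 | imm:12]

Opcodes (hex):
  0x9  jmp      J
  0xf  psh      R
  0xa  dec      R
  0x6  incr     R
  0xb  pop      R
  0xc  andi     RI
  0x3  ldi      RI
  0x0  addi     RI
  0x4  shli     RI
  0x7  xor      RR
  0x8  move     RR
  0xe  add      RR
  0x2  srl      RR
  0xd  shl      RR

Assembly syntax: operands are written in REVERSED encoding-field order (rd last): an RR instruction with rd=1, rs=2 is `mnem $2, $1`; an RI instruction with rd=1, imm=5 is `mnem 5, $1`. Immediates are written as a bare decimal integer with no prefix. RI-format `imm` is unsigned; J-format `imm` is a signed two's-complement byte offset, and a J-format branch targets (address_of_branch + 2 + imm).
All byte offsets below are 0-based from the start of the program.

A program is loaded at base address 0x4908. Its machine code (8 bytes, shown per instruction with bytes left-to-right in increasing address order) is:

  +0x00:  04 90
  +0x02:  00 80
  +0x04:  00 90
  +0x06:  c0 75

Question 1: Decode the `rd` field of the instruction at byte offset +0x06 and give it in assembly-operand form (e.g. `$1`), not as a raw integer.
@+06  little-endian(c0 75) = 0x75c0
  opcode bits[15:12]=0x7: xor/RR
  rd: (w>>9)&0x7=0x2 → $2
  rs: (w>>6)&0x7=0x7 → $7

$2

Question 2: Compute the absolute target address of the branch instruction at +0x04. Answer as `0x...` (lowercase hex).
[04] 00 90 → 0x9000
  top 4b → 0x9 → jmp [J]
  imm@[11:0]=0x0 ⇒ 0
  target = base 0x4908 + off 0x04 + 2 + imm 0 = 0x490e

0x490e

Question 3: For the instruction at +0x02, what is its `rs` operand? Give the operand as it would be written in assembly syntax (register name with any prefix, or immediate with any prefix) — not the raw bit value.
$0

off 0x02: read 00 80 as little → 0x8000
  opcode bits[15:12]=0x8: move/RR
  rd: (w>>9)&0x7=0x0 → $0
  rs: (w>>6)&0x7=0x0 → $0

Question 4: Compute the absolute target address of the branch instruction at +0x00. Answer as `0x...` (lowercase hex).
0x490e

+0x00: 04 90 ⇒ word 0x9004 (little)
  top 4b → 0x9 → jmp [J]
  imm: (w>>0)&0xfff=0x4 → 4
  target = base 0x4908 + off 0x00 + 2 + imm 4 = 0x490e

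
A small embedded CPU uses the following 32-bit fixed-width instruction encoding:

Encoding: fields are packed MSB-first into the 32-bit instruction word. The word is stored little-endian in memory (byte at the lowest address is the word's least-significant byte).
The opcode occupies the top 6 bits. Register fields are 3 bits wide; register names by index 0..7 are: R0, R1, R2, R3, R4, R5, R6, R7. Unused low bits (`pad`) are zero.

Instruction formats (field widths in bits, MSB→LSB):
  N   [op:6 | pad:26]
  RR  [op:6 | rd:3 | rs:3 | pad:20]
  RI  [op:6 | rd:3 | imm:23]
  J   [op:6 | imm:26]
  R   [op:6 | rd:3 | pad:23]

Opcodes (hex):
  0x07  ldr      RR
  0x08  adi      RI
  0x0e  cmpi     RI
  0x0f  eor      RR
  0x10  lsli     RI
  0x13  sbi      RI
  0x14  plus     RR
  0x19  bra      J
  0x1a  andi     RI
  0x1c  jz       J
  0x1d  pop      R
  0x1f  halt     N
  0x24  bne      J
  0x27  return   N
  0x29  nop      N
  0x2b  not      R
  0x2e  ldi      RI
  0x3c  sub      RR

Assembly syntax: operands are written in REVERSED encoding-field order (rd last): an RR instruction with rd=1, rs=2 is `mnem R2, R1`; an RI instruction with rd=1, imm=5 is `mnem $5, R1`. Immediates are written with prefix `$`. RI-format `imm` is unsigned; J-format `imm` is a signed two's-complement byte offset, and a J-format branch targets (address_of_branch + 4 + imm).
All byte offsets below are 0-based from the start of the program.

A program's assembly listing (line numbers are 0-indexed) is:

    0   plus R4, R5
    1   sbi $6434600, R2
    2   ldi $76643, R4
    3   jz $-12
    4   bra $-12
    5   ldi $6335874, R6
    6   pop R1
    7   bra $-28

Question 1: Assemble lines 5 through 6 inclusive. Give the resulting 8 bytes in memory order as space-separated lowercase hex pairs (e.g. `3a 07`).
line 5 (ldi): pack op=0x2e:6|rd=6:3|imm=6335874:23 = 0xbb60ad82; little→ 82 ad 60 bb
line 6 (pop): pack op=0x1d:6|rd=1:3|pad=0:23 = 0x74800000; little→ 00 00 80 74

82 ad 60 bb 00 00 80 74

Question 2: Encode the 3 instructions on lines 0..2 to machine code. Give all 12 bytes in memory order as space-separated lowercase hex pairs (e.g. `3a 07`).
00 00 c0 52 28 2f 62 4d 63 2b 01 ba

L0: plus op=0x14:6|rd=5:3|rs=4:3|pad=0:20 ⇒ 0x52c00000 ⇒ little 00 00 c0 52
L1: sbi op=0x13:6|rd=2:3|imm=6434600:23 ⇒ 0x4d622f28 ⇒ little 28 2f 62 4d
L2: ldi op=0x2e:6|rd=4:3|imm=76643:23 ⇒ 0xba012b63 ⇒ little 63 2b 01 ba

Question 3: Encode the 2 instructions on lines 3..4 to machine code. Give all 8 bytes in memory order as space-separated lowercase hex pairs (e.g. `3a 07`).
f4 ff ff 73 f4 ff ff 67

L3: jz op=0x1c:6|imm=-12:26 ⇒ 0x73fffff4 ⇒ little f4 ff ff 73
L4: bra op=0x19:6|imm=-12:26 ⇒ 0x67fffff4 ⇒ little f4 ff ff 67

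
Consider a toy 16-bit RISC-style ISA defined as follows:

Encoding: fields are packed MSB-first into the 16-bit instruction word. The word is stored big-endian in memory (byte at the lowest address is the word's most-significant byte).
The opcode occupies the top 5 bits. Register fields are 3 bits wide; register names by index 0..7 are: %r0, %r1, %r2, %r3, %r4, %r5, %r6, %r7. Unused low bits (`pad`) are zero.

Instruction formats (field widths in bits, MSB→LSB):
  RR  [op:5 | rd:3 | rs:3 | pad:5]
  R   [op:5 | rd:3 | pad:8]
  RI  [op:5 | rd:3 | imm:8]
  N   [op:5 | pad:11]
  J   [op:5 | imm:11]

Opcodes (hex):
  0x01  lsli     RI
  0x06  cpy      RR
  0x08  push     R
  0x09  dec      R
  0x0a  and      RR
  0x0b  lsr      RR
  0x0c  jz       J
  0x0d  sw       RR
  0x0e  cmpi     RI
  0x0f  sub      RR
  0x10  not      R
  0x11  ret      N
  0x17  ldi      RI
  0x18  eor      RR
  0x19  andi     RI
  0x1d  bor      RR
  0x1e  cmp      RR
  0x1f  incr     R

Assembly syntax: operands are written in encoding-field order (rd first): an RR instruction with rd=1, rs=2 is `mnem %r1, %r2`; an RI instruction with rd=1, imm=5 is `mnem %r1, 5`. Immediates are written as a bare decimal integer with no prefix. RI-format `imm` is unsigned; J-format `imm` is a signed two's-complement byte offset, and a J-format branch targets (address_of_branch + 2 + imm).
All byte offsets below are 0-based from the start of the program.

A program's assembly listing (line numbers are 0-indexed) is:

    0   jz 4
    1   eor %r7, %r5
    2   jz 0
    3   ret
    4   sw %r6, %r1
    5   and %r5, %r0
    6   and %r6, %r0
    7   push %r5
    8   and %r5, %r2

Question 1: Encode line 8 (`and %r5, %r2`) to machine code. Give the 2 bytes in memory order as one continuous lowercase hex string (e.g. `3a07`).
5540

line 8 (and): pack op=0xa:5|rd=5:3|rs=2:3|pad=0:5 = 0x5540; big→ 55 40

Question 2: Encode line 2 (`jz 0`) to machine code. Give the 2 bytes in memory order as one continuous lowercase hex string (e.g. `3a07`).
6000

2. jz fields op=0xc:5|imm=0:11 → word 6000h → 60 00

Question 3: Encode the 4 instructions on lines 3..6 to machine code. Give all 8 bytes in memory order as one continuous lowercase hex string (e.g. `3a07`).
line 3 (ret): pack op=0x11:5|pad=0:11 = 0x8800; big→ 88 00
line 4 (sw): pack op=0xd:5|rd=6:3|rs=1:3|pad=0:5 = 0x6e20; big→ 6e 20
line 5 (and): pack op=0xa:5|rd=5:3|rs=0:3|pad=0:5 = 0x5500; big→ 55 00
line 6 (and): pack op=0xa:5|rd=6:3|rs=0:3|pad=0:5 = 0x5600; big→ 56 00

88006e2055005600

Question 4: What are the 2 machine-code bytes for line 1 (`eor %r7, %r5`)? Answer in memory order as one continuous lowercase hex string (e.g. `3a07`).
c7a0

1. eor fields op=0x18:5|rd=7:3|rs=5:3|pad=0:5 → word c7a0h → c7 a0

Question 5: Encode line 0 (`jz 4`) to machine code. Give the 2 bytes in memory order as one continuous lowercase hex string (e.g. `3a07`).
line 0 (jz): pack op=0xc:5|imm=4:11 = 0x6004; big→ 60 04

6004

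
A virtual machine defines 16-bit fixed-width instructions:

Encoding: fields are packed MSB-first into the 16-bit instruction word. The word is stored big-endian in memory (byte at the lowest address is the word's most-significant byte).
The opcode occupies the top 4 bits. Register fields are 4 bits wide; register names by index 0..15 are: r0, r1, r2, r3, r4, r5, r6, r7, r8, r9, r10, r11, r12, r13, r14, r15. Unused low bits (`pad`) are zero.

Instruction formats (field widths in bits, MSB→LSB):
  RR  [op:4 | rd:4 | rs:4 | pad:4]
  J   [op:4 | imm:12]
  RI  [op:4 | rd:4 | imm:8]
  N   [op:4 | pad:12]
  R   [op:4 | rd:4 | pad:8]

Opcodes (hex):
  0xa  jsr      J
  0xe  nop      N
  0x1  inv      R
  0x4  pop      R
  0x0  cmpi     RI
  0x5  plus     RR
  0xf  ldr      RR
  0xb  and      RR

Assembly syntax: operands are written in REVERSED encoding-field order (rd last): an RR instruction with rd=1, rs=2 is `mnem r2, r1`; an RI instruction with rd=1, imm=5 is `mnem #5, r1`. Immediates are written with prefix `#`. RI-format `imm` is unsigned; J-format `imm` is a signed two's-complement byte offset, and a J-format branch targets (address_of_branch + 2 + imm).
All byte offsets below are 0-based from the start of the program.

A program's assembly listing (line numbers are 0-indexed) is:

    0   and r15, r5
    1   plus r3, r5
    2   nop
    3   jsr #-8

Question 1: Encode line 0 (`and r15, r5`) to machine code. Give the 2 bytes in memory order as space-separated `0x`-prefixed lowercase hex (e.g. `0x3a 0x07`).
0xb5 0xf0

0. and fields op=0xb:4|rd=5:4|rs=15:4|pad=0:4 → word b5f0h → b5 f0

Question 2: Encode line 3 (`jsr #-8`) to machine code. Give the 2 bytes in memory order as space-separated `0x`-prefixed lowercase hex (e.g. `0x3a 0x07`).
line 3 (jsr): pack op=0xa:4|imm=-8:12 = 0xaff8; big→ af f8

0xaf 0xf8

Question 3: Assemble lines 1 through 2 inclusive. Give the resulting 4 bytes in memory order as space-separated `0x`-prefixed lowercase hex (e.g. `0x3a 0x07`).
L1: plus op=0x5:4|rd=5:4|rs=3:4|pad=0:4 ⇒ 0x5530 ⇒ big 55 30
L2: nop op=0xe:4|pad=0:12 ⇒ 0xe000 ⇒ big e0 00

0x55 0x30 0xe0 0x00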